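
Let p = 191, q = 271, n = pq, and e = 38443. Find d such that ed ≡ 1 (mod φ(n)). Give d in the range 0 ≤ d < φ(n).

φ(n) = (p−1)(q−1) = 190·270 = 51300.
Need d with 38443·d ≡ 1 (mod 51300). Apply the extended Euclidean algorithm:
51300 = 1·38443 + 12857
38443 = 2·12857 + 12729
12857 = 1·12729 + 128
12729 = 99·128 + 57
128 = 2·57 + 14
57 = 4·14 + 1
14 = 14·1 + 0
Back-substitute:
1 = 57 − 4·14
1 = −4·128 + 9·57
1 = 9·12729 − 895·128
1 = −895·12857 + 904·12729
1 = 904·38443 − 2703·12857
1 = −2703·51300 + 3607·38443
So 38443·3607 ≡ 1 (mod 51300), hence d = 3607.

3607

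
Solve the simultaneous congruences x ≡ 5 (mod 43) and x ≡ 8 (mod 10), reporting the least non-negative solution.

Write x = 5 + 43·k. Then 43·k ≡ 8 − 5 ≡ 3 (mod 10).
Need 43⁻¹ mod 10. Extended Euclid on (10, 3):
10 = 3×3 + 1
3 = 3×1 + 0
Back-substitute:
1 = 10 − 3·3
43⁻¹ ≡ 7 (mod 10), so k ≡ 7·3 ≡ 1 (mod 10).
x = 5 + 43·1 = 48.

48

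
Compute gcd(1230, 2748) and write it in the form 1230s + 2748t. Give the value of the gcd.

Apply Euclid's algorithm to 2748 and 1230:
2748 = 2×1230 + 288
1230 = 4×288 + 78
288 = 3×78 + 54
78 = 1×54 + 24
54 = 2×24 + 6
24 = 4×6 + 0
gcd(1230, 2748) = 6.
Working backward:
6 = 54 − 2·24
6 = −2·78 + 3·54
6 = 3·288 − 11·78
6 = −11·1230 + 47·288
6 = 47·2748 − 105·1230
So 6 = (47)·2748 + (-105)·1230.

6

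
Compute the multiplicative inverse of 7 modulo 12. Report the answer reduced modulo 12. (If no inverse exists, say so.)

7

Run Euclid on (12, 7):
12 = 1*7 + 5
7 = 1*5 + 2
5 = 2*2 + 1
2 = 2*1 + 0
Since gcd(7, 12) = 1, back-substitute to write 1 as a combination:
1 = 5 − 2·2
1 = −2·7 + 3·5
1 = 3·12 − 5·7
Hence 7⁻¹ ≡ -5 ≡ 7 (mod 12).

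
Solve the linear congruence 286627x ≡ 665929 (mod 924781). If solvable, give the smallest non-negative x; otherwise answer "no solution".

20303

First find gcd(286627, 924781):
924781 = 3*286627 + 64900
286627 = 4*64900 + 27027
64900 = 2*27027 + 10846
27027 = 2*10846 + 5335
10846 = 2*5335 + 176
5335 = 30*176 + 55
176 = 3*55 + 11
55 = 5*11 + 0
gcd = 11 and 11 | 665929, so solutions exist. Divide through by 11: 26057x ≡ 60539 (mod 84071).
Now find 26057⁻¹ mod 84071:
84071 = 3*26057 + 5900
26057 = 4*5900 + 2457
5900 = 2*2457 + 986
2457 = 2*986 + 485
986 = 2*485 + 16
485 = 30*16 + 5
16 = 3*5 + 1
5 = 5*1 + 0
Back-substitute:
1 = 16 − 3·5
1 = −3·485 + 91·16
1 = 91·986 − 185·485
1 = −185·2457 + 461·986
1 = 461·5900 − 1107·2457
1 = −1107·26057 + 4889·5900
1 = 4889·84071 − 15774·26057
So 26057·(-15774) ≡ 1 (mod 84071), i.e. 26057⁻¹ ≡ 68297.
Then x ≡ 68297·60539 ≡ 20303 (mod 84071); the smallest non-negative solution is x = 20303.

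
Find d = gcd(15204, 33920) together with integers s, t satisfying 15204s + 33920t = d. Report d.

Euclidean algorithm:
33920 = 2·15204 + 3512
15204 = 4·3512 + 1156
3512 = 3·1156 + 44
1156 = 26·44 + 12
44 = 3·12 + 8
12 = 1·8 + 4
8 = 2·4 + 0
gcd(15204, 33920) = 4.
Working backward:
4 = 12 − 8
4 = −44 + 4·12
4 = 4·1156 − 105·44
4 = −105·3512 + 319·1156
4 = 319·15204 − 1381·3512
4 = −1381·33920 + 3081·15204
So 4 = (-1381)·33920 + (3081)·15204.

4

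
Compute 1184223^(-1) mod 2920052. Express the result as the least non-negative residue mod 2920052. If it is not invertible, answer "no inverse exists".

Run Euclid on (2920052, 1184223):
2920052 = 2·1184223 + 551606
1184223 = 2·551606 + 81011
551606 = 6·81011 + 65540
81011 = 1·65540 + 15471
65540 = 4·15471 + 3656
15471 = 4·3656 + 847
3656 = 4·847 + 268
847 = 3·268 + 43
268 = 6·43 + 10
43 = 4·10 + 3
10 = 3·3 + 1
3 = 3·1 + 0
The gcd is 1. Working backward:
1 = 10 − 3·3
1 = −3·43 + 13·10
1 = 13·268 − 81·43
1 = −81·847 + 256·268
1 = 256·3656 − 1105·847
1 = −1105·15471 + 4676·3656
1 = 4676·65540 − 19809·15471
1 = −19809·81011 + 24485·65540
1 = 24485·551606 − 166719·81011
1 = −166719·1184223 + 357923·551606
1 = 357923·2920052 − 882565·1184223
So 1184223·(-882565) ≡ 1 (mod 2920052), and -882565 ≡ 2037487 (mod 2920052).

2037487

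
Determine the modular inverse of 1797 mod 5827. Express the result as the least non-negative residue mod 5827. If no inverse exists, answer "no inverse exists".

Extended Euclidean algorithm:
5827 = 3·1797 + 436
1797 = 4·436 + 53
436 = 8·53 + 12
53 = 4·12 + 5
12 = 2·5 + 2
5 = 2·2 + 1
2 = 2·1 + 0
gcd = 1, so the inverse exists. Back-substitute:
1 = 5 − 2·2
1 = −2·12 + 5·5
1 = 5·53 − 22·12
1 = −22·436 + 181·53
1 = 181·1797 − 746·436
1 = −746·5827 + 2419·1797
So 1797·2419 ≡ 1 (mod 5827).

2419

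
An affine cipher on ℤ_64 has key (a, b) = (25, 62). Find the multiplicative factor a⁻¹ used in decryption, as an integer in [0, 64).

41

Run Euclid on (64, 25):
64 = 2·25 + 14
25 = 1·14 + 11
14 = 1·11 + 3
11 = 3·3 + 2
3 = 1·2 + 1
2 = 2·1 + 0
gcd = 1, so the inverse exists. Back-substitute:
1 = 3 − 2
1 = −11 + 4·3
1 = 4·14 − 5·11
1 = −5·25 + 9·14
1 = 9·64 − 23·25
So 25·(-23) ≡ 1 (mod 64), and -23 ≡ 41 (mod 64).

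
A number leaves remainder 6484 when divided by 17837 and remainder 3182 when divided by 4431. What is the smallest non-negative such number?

Write x = 6484 + 17837·k. Then 17837·k ≡ 3182 − 6484 ≡ 1129 (mod 4431).
Need 17837⁻¹ mod 4431. Extended Euclid on (4431, 113):
4431 = 39·113 + 24
113 = 4·24 + 17
24 = 1·17 + 7
17 = 2·7 + 3
7 = 2·3 + 1
3 = 3·1 + 0
Back-substitute:
1 = 7 − 2·3
1 = −2·17 + 5·7
1 = 5·24 − 7·17
1 = −7·113 + 33·24
1 = 33·4431 − 1294·113
17837⁻¹ ≡ 3137 (mod 4431), so k ≡ 3137·1129 ≡ 1304 (mod 4431).
x = 6484 + 17837·1304 = 23265932.

23265932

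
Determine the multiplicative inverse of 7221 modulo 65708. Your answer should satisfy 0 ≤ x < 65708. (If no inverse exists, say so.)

10601

Run Euclid on (65708, 7221):
65708 = 9*7221 + 719
7221 = 10*719 + 31
719 = 23*31 + 6
31 = 5*6 + 1
6 = 6*1 + 0
Since gcd(7221, 65708) = 1, back-substitute to write 1 as a combination:
1 = 31 − 5·6
1 = −5·719 + 116·31
1 = 116·7221 − 1165·719
1 = −1165·65708 + 10601·7221
So 7221·10601 ≡ 1 (mod 65708).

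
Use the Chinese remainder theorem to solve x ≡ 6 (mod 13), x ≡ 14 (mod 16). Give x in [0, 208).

110

Write x = 6 + 13·k. Then 13·k ≡ 14 − 6 ≡ 8 (mod 16).
Need 13⁻¹ mod 16. Extended Euclid on (16, 13):
16 = 1·13 + 3
13 = 4·3 + 1
3 = 3·1 + 0
Back-substitute:
1 = 13 − 4·3
1 = −4·16 + 5·13
13⁻¹ ≡ 5 (mod 16), so k ≡ 5·8 ≡ 8 (mod 16).
x = 6 + 13·8 = 110.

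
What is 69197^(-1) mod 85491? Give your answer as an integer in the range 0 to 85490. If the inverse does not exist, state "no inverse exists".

Apply the Euclidean algorithm to 85491 and 69197:
85491 = 1·69197 + 16294
69197 = 4·16294 + 4021
16294 = 4·4021 + 210
4021 = 19·210 + 31
210 = 6·31 + 24
31 = 1·24 + 7
24 = 3·7 + 3
7 = 2·3 + 1
3 = 3·1 + 0
Since gcd(69197, 85491) = 1, back-substitute to write 1 as a combination:
1 = 7 − 2·3
1 = −2·24 + 7·7
1 = 7·31 − 9·24
1 = −9·210 + 61·31
1 = 61·4021 − 1168·210
1 = −1168·16294 + 4733·4021
1 = 4733·69197 − 20100·16294
1 = −20100·85491 + 24833·69197
So 69197·24833 ≡ 1 (mod 85491).

24833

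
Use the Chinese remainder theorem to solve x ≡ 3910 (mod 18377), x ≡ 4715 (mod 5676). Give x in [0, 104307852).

38908019

Write x = 3910 + 18377·k. Then 18377·k ≡ 4715 − 3910 ≡ 805 (mod 5676).
Need 18377⁻¹ mod 5676. Extended Euclid on (5676, 1349):
5676 = 4×1349 + 280
1349 = 4×280 + 229
280 = 1×229 + 51
229 = 4×51 + 25
51 = 2×25 + 1
25 = 25×1 + 0
Back-substitute:
1 = 51 − 2·25
1 = −2·229 + 9·51
1 = 9·280 − 11·229
1 = −11·1349 + 53·280
1 = 53·5676 − 223·1349
18377⁻¹ ≡ 5453 (mod 5676), so k ≡ 5453·805 ≡ 2117 (mod 5676).
x = 3910 + 18377·2117 = 38908019.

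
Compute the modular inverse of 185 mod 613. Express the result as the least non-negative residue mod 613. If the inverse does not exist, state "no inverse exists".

gcd(613, 185) by repeated division:
613 = 3*185 + 58
185 = 3*58 + 11
58 = 5*11 + 3
11 = 3*3 + 2
3 = 1*2 + 1
2 = 2*1 + 0
Since gcd(185, 613) = 1, back-substitute to write 1 as a combination:
1 = 3 − 2
1 = −11 + 4·3
1 = 4·58 − 21·11
1 = −21·185 + 67·58
1 = 67·613 − 222·185
So 185·(-222) ≡ 1 (mod 613), and -222 ≡ 391 (mod 613).

391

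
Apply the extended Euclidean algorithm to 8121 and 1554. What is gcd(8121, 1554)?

3

Apply Euclid's algorithm to 8121 and 1554:
8121 = 5×1554 + 351
1554 = 4×351 + 150
351 = 2×150 + 51
150 = 2×51 + 48
51 = 1×48 + 3
48 = 16×3 + 0
gcd(8121, 1554) = 3.
Working backward:
3 = 51 − 48
3 = −150 + 3·51
3 = 3·351 − 7·150
3 = −7·1554 + 31·351
3 = 31·8121 − 162·1554
So 3 = (31)·8121 + (-162)·1554.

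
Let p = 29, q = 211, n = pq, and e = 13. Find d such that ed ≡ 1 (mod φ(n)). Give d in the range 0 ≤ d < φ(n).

φ(n) = (p−1)(q−1) = 28·210 = 5880.
Need d with 13·d ≡ 1 (mod 5880). Apply the extended Euclidean algorithm:
5880 = 452·13 + 4
13 = 3·4 + 1
4 = 4·1 + 0
Back-substitute:
1 = 13 − 3·4
1 = −3·5880 + 1357·13
So 13·1357 ≡ 1 (mod 5880), hence d = 1357.

1357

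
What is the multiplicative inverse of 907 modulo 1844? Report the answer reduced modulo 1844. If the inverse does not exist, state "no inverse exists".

799

Apply the Euclidean algorithm to 1844 and 907:
1844 = 2·907 + 30
907 = 30·30 + 7
30 = 4·7 + 2
7 = 3·2 + 1
2 = 2·1 + 0
Since gcd(907, 1844) = 1, back-substitute to write 1 as a combination:
1 = 7 − 3·2
1 = −3·30 + 13·7
1 = 13·907 − 393·30
1 = −393·1844 + 799·907
So 907·799 ≡ 1 (mod 1844).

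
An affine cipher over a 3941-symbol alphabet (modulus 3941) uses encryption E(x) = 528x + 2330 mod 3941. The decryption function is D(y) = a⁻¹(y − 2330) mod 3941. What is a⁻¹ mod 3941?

3008

Run Euclid on (3941, 528):
3941 = 7×528 + 245
528 = 2×245 + 38
245 = 6×38 + 17
38 = 2×17 + 4
17 = 4×4 + 1
4 = 4×1 + 0
The gcd is 1. Working backward:
1 = 17 − 4·4
1 = −4·38 + 9·17
1 = 9·245 − 58·38
1 = −58·528 + 125·245
1 = 125·3941 − 933·528
Thus 528·(-933) ≡ 1 (mod 3941); reducing, -933 mod 3941 = 3008.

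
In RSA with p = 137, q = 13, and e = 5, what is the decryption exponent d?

φ(n) = (p−1)(q−1) = 136·12 = 1632.
Need d with 5·d ≡ 1 (mod 1632). Apply the extended Euclidean algorithm:
1632 = 326*5 + 2
5 = 2*2 + 1
2 = 2*1 + 0
Back-substitute:
1 = 5 − 2·2
1 = −2·1632 + 653·5
So 5·653 ≡ 1 (mod 1632), hence d = 653.

653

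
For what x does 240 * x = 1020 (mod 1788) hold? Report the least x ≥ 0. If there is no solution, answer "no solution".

First find gcd(240, 1788):
1788 = 7×240 + 108
240 = 2×108 + 24
108 = 4×24 + 12
24 = 2×12 + 0
gcd = 12 and 12 | 1020, so solutions exist. Divide through by 12: 20x ≡ 85 (mod 149).
Now find 20⁻¹ mod 149:
149 = 7*20 + 9
20 = 2*9 + 2
9 = 4*2 + 1
2 = 2*1 + 0
Back-substitute:
1 = 9 − 4·2
1 = −4·20 + 9·9
1 = 9·149 − 67·20
So 20·(-67) ≡ 1 (mod 149), i.e. 20⁻¹ ≡ 82.
Then x ≡ 82·85 ≡ 116 (mod 149); the smallest non-negative solution is x = 116.

116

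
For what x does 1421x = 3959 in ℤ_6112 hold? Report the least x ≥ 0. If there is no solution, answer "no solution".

First find gcd(1421, 6112):
6112 = 4×1421 + 428
1421 = 3×428 + 137
428 = 3×137 + 17
137 = 8×17 + 1
17 = 17×1 + 0
gcd = 1, so a unique solution mod 6112 exists.
Back-substitute for the Bézout coefficients:
1 = 137 − 8·17
1 = −8·428 + 25·137
1 = 25·1421 − 83·428
1 = −83·6112 + 357·1421
So 1421·(357) ≡ 1 (mod 6112), giving 1421⁻¹ ≡ 357.
x ≡ 1421⁻¹·3959 ≡ 357·3959 ≡ 1491 (mod 6112).

1491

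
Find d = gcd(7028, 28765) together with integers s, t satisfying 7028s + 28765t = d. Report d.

Euclidean algorithm:
28765 = 4·7028 + 653
7028 = 10·653 + 498
653 = 1·498 + 155
498 = 3·155 + 33
155 = 4·33 + 23
33 = 1·23 + 10
23 = 2·10 + 3
10 = 3·3 + 1
3 = 3·1 + 0
gcd(7028, 28765) = 1.
Working backward:
1 = 10 − 3·3
1 = −3·23 + 7·10
1 = 7·33 − 10·23
1 = −10·155 + 47·33
1 = 47·498 − 151·155
1 = −151·653 + 198·498
1 = 198·7028 − 2131·653
1 = −2131·28765 + 8722·7028
So 1 = (-2131)·28765 + (8722)·7028.

1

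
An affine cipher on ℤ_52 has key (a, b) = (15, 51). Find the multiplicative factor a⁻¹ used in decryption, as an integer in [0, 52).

7

gcd(52, 15) by repeated division:
52 = 3*15 + 7
15 = 2*7 + 1
7 = 7*1 + 0
gcd = 1, so the inverse exists. Back-substitute:
1 = 15 − 2·7
1 = −2·52 + 7·15
So 15·7 ≡ 1 (mod 52).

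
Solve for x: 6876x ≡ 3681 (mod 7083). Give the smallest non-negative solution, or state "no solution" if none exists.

First find gcd(6876, 7083):
7083 = 1·6876 + 207
6876 = 33·207 + 45
207 = 4·45 + 27
45 = 1·27 + 18
27 = 1·18 + 9
18 = 2·9 + 0
gcd = 9 and 9 | 3681, so solutions exist. Divide through by 9: 764x ≡ 409 (mod 787).
Now find 764⁻¹ mod 787:
787 = 1×764 + 23
764 = 33×23 + 5
23 = 4×5 + 3
5 = 1×3 + 2
3 = 1×2 + 1
2 = 2×1 + 0
Back-substitute:
1 = 3 − 2
1 = −5 + 2·3
1 = 2·23 − 9·5
1 = −9·764 + 299·23
1 = 299·787 − 308·764
So 764·(-308) ≡ 1 (mod 787), i.e. 764⁻¹ ≡ 479.
Then x ≡ 479·409 ≡ 735 (mod 787); the smallest non-negative solution is x = 735.

735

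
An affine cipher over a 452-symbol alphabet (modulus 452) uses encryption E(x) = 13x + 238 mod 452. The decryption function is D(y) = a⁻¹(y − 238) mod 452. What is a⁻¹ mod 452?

313

Run Euclid on (452, 13):
452 = 34×13 + 10
13 = 1×10 + 3
10 = 3×3 + 1
3 = 3×1 + 0
gcd = 1, so the inverse exists. Back-substitute:
1 = 10 − 3·3
1 = −3·13 + 4·10
1 = 4·452 − 139·13
Thus 13·(-139) ≡ 1 (mod 452); reducing, -139 mod 452 = 313.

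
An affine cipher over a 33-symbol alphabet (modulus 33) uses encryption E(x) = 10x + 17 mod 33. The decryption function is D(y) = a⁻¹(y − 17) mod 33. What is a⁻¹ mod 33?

Run Euclid on (33, 10):
33 = 3·10 + 3
10 = 3·3 + 1
3 = 3·1 + 0
Since gcd(10, 33) = 1, back-substitute to write 1 as a combination:
1 = 10 − 3·3
1 = −3·33 + 10·10
So 10·10 ≡ 1 (mod 33).

10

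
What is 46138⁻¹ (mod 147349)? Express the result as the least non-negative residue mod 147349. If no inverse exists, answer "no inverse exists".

Extended Euclidean algorithm:
147349 = 3·46138 + 8935
46138 = 5·8935 + 1463
8935 = 6·1463 + 157
1463 = 9·157 + 50
157 = 3·50 + 7
50 = 7·7 + 1
7 = 7·1 + 0
gcd = 1, so the inverse exists. Back-substitute:
1 = 50 − 7·7
1 = −7·157 + 22·50
1 = 22·1463 − 205·157
1 = −205·8935 + 1252·1463
1 = 1252·46138 − 6465·8935
1 = −6465·147349 + 20647·46138
So 46138·20647 ≡ 1 (mod 147349).

20647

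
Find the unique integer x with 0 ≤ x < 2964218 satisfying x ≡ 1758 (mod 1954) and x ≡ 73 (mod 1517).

265548

Write x = 1758 + 1954·k. Then 1954·k ≡ 73 − 1758 ≡ 1349 (mod 1517).
Need 1954⁻¹ mod 1517. Extended Euclid on (1517, 437):
1517 = 3*437 + 206
437 = 2*206 + 25
206 = 8*25 + 6
25 = 4*6 + 1
6 = 6*1 + 0
Back-substitute:
1 = 25 − 4·6
1 = −4·206 + 33·25
1 = 33·437 − 70·206
1 = −70·1517 + 243·437
1954⁻¹ ≡ 243 (mod 1517), so k ≡ 243·1349 ≡ 135 (mod 1517).
x = 1758 + 1954·135 = 265548.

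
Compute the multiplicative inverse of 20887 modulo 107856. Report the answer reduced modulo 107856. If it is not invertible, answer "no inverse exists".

gcd(107856, 20887) by repeated division:
107856 = 5*20887 + 3421
20887 = 6*3421 + 361
3421 = 9*361 + 172
361 = 2*172 + 17
172 = 10*17 + 2
17 = 8*2 + 1
2 = 2*1 + 0
The gcd is 1. Working backward:
1 = 17 − 8·2
1 = −8·172 + 81·17
1 = 81·361 − 170·172
1 = −170·3421 + 1611·361
1 = 1611·20887 − 9836·3421
1 = −9836·107856 + 50791·20887
So 20887·50791 ≡ 1 (mod 107856).

50791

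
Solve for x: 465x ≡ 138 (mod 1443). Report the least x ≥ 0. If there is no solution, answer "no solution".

292

First find gcd(465, 1443):
1443 = 3*465 + 48
465 = 9*48 + 33
48 = 1*33 + 15
33 = 2*15 + 3
15 = 5*3 + 0
gcd = 3 and 3 | 138, so solutions exist. Divide through by 3: 155x ≡ 46 (mod 481).
Now find 155⁻¹ mod 481:
481 = 3×155 + 16
155 = 9×16 + 11
16 = 1×11 + 5
11 = 2×5 + 1
5 = 5×1 + 0
Back-substitute:
1 = 11 − 2·5
1 = −2·16 + 3·11
1 = 3·155 − 29·16
1 = −29·481 + 90·155
So 155⁻¹ ≡ 90 (mod 481).
Then x ≡ 90·46 ≡ 292 (mod 481); the smallest non-negative solution is x = 292.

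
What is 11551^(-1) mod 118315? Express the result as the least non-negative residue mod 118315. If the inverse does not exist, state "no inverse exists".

27881

Apply the Euclidean algorithm to 118315 and 11551:
118315 = 10*11551 + 2805
11551 = 4*2805 + 331
2805 = 8*331 + 157
331 = 2*157 + 17
157 = 9*17 + 4
17 = 4*4 + 1
4 = 4*1 + 0
The gcd is 1. Working backward:
1 = 17 − 4·4
1 = −4·157 + 37·17
1 = 37·331 − 78·157
1 = −78·2805 + 661·331
1 = 661·11551 − 2722·2805
1 = −2722·118315 + 27881·11551
So 11551·27881 ≡ 1 (mod 118315).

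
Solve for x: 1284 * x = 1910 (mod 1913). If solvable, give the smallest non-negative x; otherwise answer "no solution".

First find gcd(1284, 1913):
1913 = 1×1284 + 629
1284 = 2×629 + 26
629 = 24×26 + 5
26 = 5×5 + 1
5 = 5×1 + 0
gcd = 1, so a unique solution mod 1913 exists.
Back-substitute for the Bézout coefficients:
1 = 26 − 5·5
1 = −5·629 + 121·26
1 = 121·1284 − 247·629
1 = −247·1913 + 368·1284
So 1284·(368) ≡ 1 (mod 1913), giving 1284⁻¹ ≡ 368.
x ≡ 1284⁻¹·1910 ≡ 368·1910 ≡ 809 (mod 1913).

809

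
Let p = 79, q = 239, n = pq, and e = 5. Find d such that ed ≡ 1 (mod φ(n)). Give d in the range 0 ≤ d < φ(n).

3713

φ(n) = (p−1)(q−1) = 78·238 = 18564.
Need d with 5·d ≡ 1 (mod 18564). Apply the extended Euclidean algorithm:
18564 = 3712*5 + 4
5 = 1*4 + 1
4 = 4*1 + 0
Back-substitute:
1 = 5 − 4
1 = −18564 + 3713·5
So 5·3713 ≡ 1 (mod 18564), hence d = 3713.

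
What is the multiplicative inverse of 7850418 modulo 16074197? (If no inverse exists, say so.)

5129298

gcd(16074197, 7850418) by repeated division:
16074197 = 2·7850418 + 373361
7850418 = 21·373361 + 9837
373361 = 37·9837 + 9392
9837 = 1·9392 + 445
9392 = 21·445 + 47
445 = 9·47 + 22
47 = 2·22 + 3
22 = 7·3 + 1
3 = 3·1 + 0
gcd = 1, so the inverse exists. Back-substitute:
1 = 22 − 7·3
1 = −7·47 + 15·22
1 = 15·445 − 142·47
1 = −142·9392 + 2997·445
1 = 2997·9837 − 3139·9392
1 = −3139·373361 + 119140·9837
1 = 119140·7850418 − 2505079·373361
1 = −2505079·16074197 + 5129298·7850418
So 7850418·5129298 ≡ 1 (mod 16074197).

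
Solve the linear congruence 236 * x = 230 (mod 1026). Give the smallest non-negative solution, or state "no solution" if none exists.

214

First find gcd(236, 1026):
1026 = 4×236 + 82
236 = 2×82 + 72
82 = 1×72 + 10
72 = 7×10 + 2
10 = 5×2 + 0
gcd = 2 and 2 | 230, so solutions exist. Divide through by 2: 118x ≡ 115 (mod 513).
Now find 118⁻¹ mod 513:
513 = 4×118 + 41
118 = 2×41 + 36
41 = 1×36 + 5
36 = 7×5 + 1
5 = 5×1 + 0
Back-substitute:
1 = 36 − 7·5
1 = −7·41 + 8·36
1 = 8·118 − 23·41
1 = −23·513 + 100·118
So 118⁻¹ ≡ 100 (mod 513).
Then x ≡ 100·115 ≡ 214 (mod 513); the smallest non-negative solution is x = 214.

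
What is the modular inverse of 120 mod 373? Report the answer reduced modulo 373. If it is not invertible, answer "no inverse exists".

Apply the Euclidean algorithm to 373 and 120:
373 = 3·120 + 13
120 = 9·13 + 3
13 = 4·3 + 1
3 = 3·1 + 0
gcd = 1, so the inverse exists. Back-substitute:
1 = 13 − 4·3
1 = −4·120 + 37·13
1 = 37·373 − 115·120
Thus 120·(-115) ≡ 1 (mod 373); reducing, -115 mod 373 = 258.

258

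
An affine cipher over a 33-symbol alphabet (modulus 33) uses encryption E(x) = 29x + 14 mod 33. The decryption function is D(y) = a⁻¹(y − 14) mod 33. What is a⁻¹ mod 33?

Extended Euclidean algorithm:
33 = 1×29 + 4
29 = 7×4 + 1
4 = 4×1 + 0
Since gcd(29, 33) = 1, back-substitute to write 1 as a combination:
1 = 29 − 7·4
1 = −7·33 + 8·29
So 29·8 ≡ 1 (mod 33).

8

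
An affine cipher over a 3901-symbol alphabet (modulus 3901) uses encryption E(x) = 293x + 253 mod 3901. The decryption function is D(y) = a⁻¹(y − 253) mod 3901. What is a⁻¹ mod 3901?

2756

Extended Euclidean algorithm:
3901 = 13×293 + 92
293 = 3×92 + 17
92 = 5×17 + 7
17 = 2×7 + 3
7 = 2×3 + 1
3 = 3×1 + 0
Since gcd(293, 3901) = 1, back-substitute to write 1 as a combination:
1 = 7 − 2·3
1 = −2·17 + 5·7
1 = 5·92 − 27·17
1 = −27·293 + 86·92
1 = 86·3901 − 1145·293
Hence 293⁻¹ ≡ -1145 ≡ 2756 (mod 3901).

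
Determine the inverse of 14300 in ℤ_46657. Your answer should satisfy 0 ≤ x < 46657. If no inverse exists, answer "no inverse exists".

no inverse exists

Euclidean algorithm on 46657, 14300:
46657 = 3*14300 + 3757
14300 = 3*3757 + 3029
3757 = 1*3029 + 728
3029 = 4*728 + 117
728 = 6*117 + 26
117 = 4*26 + 13
26 = 2*13 + 0
The gcd is 13, not 1, hence no inverse exists.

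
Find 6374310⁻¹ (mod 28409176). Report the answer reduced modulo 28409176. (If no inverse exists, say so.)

no inverse exists

Compute gcd(6374310, 28409176):
28409176 = 4*6374310 + 2911936
6374310 = 2*2911936 + 550438
2911936 = 5*550438 + 159746
550438 = 3*159746 + 71200
159746 = 2*71200 + 17346
71200 = 4*17346 + 1816
17346 = 9*1816 + 1002
1816 = 1*1002 + 814
1002 = 1*814 + 188
814 = 4*188 + 62
188 = 3*62 + 2
62 = 31*2 + 0
Since gcd = 2 > 1, 6374310 is not a unit mod 28409176.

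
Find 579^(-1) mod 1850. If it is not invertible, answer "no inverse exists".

gcd(1850, 579) by repeated division:
1850 = 3·579 + 113
579 = 5·113 + 14
113 = 8·14 + 1
14 = 14·1 + 0
The gcd is 1. Working backward:
1 = 113 − 8·14
1 = −8·579 + 41·113
1 = 41·1850 − 131·579
Hence 579⁻¹ ≡ -131 ≡ 1719 (mod 1850).

1719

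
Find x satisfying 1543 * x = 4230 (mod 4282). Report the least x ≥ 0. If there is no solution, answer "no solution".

2048

First find gcd(1543, 4282):
4282 = 2·1543 + 1196
1543 = 1·1196 + 347
1196 = 3·347 + 155
347 = 2·155 + 37
155 = 4·37 + 7
37 = 5·7 + 2
7 = 3·2 + 1
2 = 2·1 + 0
gcd = 1, so a unique solution mod 4282 exists.
Back-substitute for the Bézout coefficients:
1 = 7 − 3·2
1 = −3·37 + 16·7
1 = 16·155 − 67·37
1 = −67·347 + 150·155
1 = 150·1196 − 517·347
1 = −517·1543 + 667·1196
1 = 667·4282 − 1851·1543
So 1543·(-1851) ≡ 1 (mod 4282), giving 1543⁻¹ ≡ 2431.
x ≡ 1543⁻¹·4230 ≡ 2431·4230 ≡ 2048 (mod 4282).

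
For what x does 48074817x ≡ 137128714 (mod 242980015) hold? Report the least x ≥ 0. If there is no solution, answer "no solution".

224181582

First find gcd(48074817, 242980015):
242980015 = 5×48074817 + 2605930
48074817 = 18×2605930 + 1168077
2605930 = 2×1168077 + 269776
1168077 = 4×269776 + 88973
269776 = 3×88973 + 2857
88973 = 31×2857 + 406
2857 = 7×406 + 15
406 = 27×15 + 1
15 = 15×1 + 0
gcd = 1, so a unique solution mod 242980015 exists.
Back-substitute for the Bézout coefficients:
1 = 406 − 27·15
1 = −27·2857 + 190·406
1 = 190·88973 − 5917·2857
1 = −5917·269776 + 17941·88973
1 = 17941·1168077 − 77681·269776
1 = −77681·2605930 + 173303·1168077
1 = 173303·48074817 − 3197135·2605930
1 = −3197135·242980015 + 16158978·48074817
So 48074817·(16158978) ≡ 1 (mod 242980015), giving 48074817⁻¹ ≡ 16158978.
x ≡ 48074817⁻¹·137128714 ≡ 16158978·137128714 ≡ 224181582 (mod 242980015).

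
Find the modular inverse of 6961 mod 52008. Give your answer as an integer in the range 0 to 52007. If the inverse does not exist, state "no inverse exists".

16945

Extended Euclidean algorithm:
52008 = 7×6961 + 3281
6961 = 2×3281 + 399
3281 = 8×399 + 89
399 = 4×89 + 43
89 = 2×43 + 3
43 = 14×3 + 1
3 = 3×1 + 0
gcd = 1, so the inverse exists. Back-substitute:
1 = 43 − 14·3
1 = −14·89 + 29·43
1 = 29·399 − 130·89
1 = −130·3281 + 1069·399
1 = 1069·6961 − 2268·3281
1 = −2268·52008 + 16945·6961
So 6961·16945 ≡ 1 (mod 52008).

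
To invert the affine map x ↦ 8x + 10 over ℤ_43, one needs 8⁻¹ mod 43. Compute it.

Apply the Euclidean algorithm to 43 and 8:
43 = 5·8 + 3
8 = 2·3 + 2
3 = 1·2 + 1
2 = 2·1 + 0
Since gcd(8, 43) = 1, back-substitute to write 1 as a combination:
1 = 3 − 2
1 = −8 + 3·3
1 = 3·43 − 16·8
So 8·(-16) ≡ 1 (mod 43), and -16 ≡ 27 (mod 43).

27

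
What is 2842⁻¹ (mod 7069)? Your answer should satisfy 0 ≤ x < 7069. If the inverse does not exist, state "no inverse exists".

5400

Run Euclid on (7069, 2842):
7069 = 2·2842 + 1385
2842 = 2·1385 + 72
1385 = 19·72 + 17
72 = 4·17 + 4
17 = 4·4 + 1
4 = 4·1 + 0
Since gcd(2842, 7069) = 1, back-substitute to write 1 as a combination:
1 = 17 − 4·4
1 = −4·72 + 17·17
1 = 17·1385 − 327·72
1 = −327·2842 + 671·1385
1 = 671·7069 − 1669·2842
Thus 2842·(-1669) ≡ 1 (mod 7069); reducing, -1669 mod 7069 = 5400.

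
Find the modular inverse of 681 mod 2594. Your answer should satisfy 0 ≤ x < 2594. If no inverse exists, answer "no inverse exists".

2175

Apply the Euclidean algorithm to 2594 and 681:
2594 = 3×681 + 551
681 = 1×551 + 130
551 = 4×130 + 31
130 = 4×31 + 6
31 = 5×6 + 1
6 = 6×1 + 0
Since gcd(681, 2594) = 1, back-substitute to write 1 as a combination:
1 = 31 − 5·6
1 = −5·130 + 21·31
1 = 21·551 − 89·130
1 = −89·681 + 110·551
1 = 110·2594 − 419·681
Thus 681·(-419) ≡ 1 (mod 2594); reducing, -419 mod 2594 = 2175.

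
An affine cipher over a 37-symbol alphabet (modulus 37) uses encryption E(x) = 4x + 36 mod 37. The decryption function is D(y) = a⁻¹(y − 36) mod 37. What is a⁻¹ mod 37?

Apply the Euclidean algorithm to 37 and 4:
37 = 9·4 + 1
4 = 4·1 + 0
Since gcd(4, 37) = 1, back-substitute to write 1 as a combination:
1 = 37 − 9·4
Thus 4·(-9) ≡ 1 (mod 37); reducing, -9 mod 37 = 28.

28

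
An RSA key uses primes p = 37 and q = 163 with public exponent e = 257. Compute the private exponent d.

φ(n) = (p−1)(q−1) = 36·162 = 5832.
Need d with 257·d ≡ 1 (mod 5832). Apply the extended Euclidean algorithm:
5832 = 22·257 + 178
257 = 1·178 + 79
178 = 2·79 + 20
79 = 3·20 + 19
20 = 1·19 + 1
19 = 19·1 + 0
Back-substitute:
1 = 20 − 19
1 = −79 + 4·20
1 = 4·178 − 9·79
1 = −9·257 + 13·178
1 = 13·5832 − 295·257
So 257·(-295) ≡ 1 (mod 5832), hence d ≡ -295 ≡ 5537 (mod 5832).

5537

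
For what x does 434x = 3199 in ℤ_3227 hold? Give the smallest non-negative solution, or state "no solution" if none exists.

223

First find gcd(434, 3227):
3227 = 7×434 + 189
434 = 2×189 + 56
189 = 3×56 + 21
56 = 2×21 + 14
21 = 1×14 + 7
14 = 2×7 + 0
gcd = 7 and 7 | 3199, so solutions exist. Divide through by 7: 62x ≡ 457 (mod 461).
Now find 62⁻¹ mod 461:
461 = 7·62 + 27
62 = 2·27 + 8
27 = 3·8 + 3
8 = 2·3 + 2
3 = 1·2 + 1
2 = 2·1 + 0
Back-substitute:
1 = 3 − 2
1 = −8 + 3·3
1 = 3·27 − 10·8
1 = −10·62 + 23·27
1 = 23·461 − 171·62
So 62·(-171) ≡ 1 (mod 461), i.e. 62⁻¹ ≡ 290.
Then x ≡ 290·457 ≡ 223 (mod 461); the smallest non-negative solution is x = 223.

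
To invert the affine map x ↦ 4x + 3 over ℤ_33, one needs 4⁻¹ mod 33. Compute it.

Run Euclid on (33, 4):
33 = 8*4 + 1
4 = 4*1 + 0
gcd = 1, so the inverse exists. Back-substitute:
1 = 33 − 8·4
Thus 4·(-8) ≡ 1 (mod 33); reducing, -8 mod 33 = 25.

25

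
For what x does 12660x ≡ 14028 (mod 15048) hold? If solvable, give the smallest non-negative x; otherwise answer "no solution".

First find gcd(12660, 15048):
15048 = 1×12660 + 2388
12660 = 5×2388 + 720
2388 = 3×720 + 228
720 = 3×228 + 36
228 = 6×36 + 12
36 = 3×12 + 0
gcd = 12 and 12 | 14028, so solutions exist. Divide through by 12: 1055x ≡ 1169 (mod 1254).
Now find 1055⁻¹ mod 1254:
1254 = 1·1055 + 199
1055 = 5·199 + 60
199 = 3·60 + 19
60 = 3·19 + 3
19 = 6·3 + 1
3 = 3·1 + 0
Back-substitute:
1 = 19 − 6·3
1 = −6·60 + 19·19
1 = 19·199 − 63·60
1 = −63·1055 + 334·199
1 = 334·1254 − 397·1055
So 1055·(-397) ≡ 1 (mod 1254), i.e. 1055⁻¹ ≡ 857.
Then x ≡ 857·1169 ≡ 1141 (mod 1254); the smallest non-negative solution is x = 1141.

1141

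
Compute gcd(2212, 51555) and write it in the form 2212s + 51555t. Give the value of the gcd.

7

Euclidean algorithm:
51555 = 23·2212 + 679
2212 = 3·679 + 175
679 = 3·175 + 154
175 = 1·154 + 21
154 = 7·21 + 7
21 = 3·7 + 0
gcd(2212, 51555) = 7.
Express as a combination:
7 = 154 − 7·21
7 = −7·175 + 8·154
7 = 8·679 − 31·175
7 = −31·2212 + 101·679
7 = 101·51555 − 2354·2212
So 7 = (101)·51555 + (-2354)·2212.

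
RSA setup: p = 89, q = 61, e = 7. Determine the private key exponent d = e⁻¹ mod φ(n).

φ(n) = (p−1)(q−1) = 88·60 = 5280.
Need d with 7·d ≡ 1 (mod 5280). Apply the extended Euclidean algorithm:
5280 = 754*7 + 2
7 = 3*2 + 1
2 = 2*1 + 0
Back-substitute:
1 = 7 − 3·2
1 = −3·5280 + 2263·7
So 7·2263 ≡ 1 (mod 5280), hence d = 2263.

2263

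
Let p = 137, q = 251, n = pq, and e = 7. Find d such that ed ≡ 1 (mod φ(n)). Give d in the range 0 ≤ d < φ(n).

φ(n) = (p−1)(q−1) = 136·250 = 34000.
Need d with 7·d ≡ 1 (mod 34000). Apply the extended Euclidean algorithm:
34000 = 4857*7 + 1
7 = 7*1 + 0
Back-substitute:
1 = 34000 − 4857·7
So 7·(-4857) ≡ 1 (mod 34000), hence d ≡ -4857 ≡ 29143 (mod 34000).

29143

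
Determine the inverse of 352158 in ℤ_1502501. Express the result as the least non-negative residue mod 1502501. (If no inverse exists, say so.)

772643

Run Euclid on (1502501, 352158):
1502501 = 4×352158 + 93869
352158 = 3×93869 + 70551
93869 = 1×70551 + 23318
70551 = 3×23318 + 597
23318 = 39×597 + 35
597 = 17×35 + 2
35 = 17×2 + 1
2 = 2×1 + 0
The gcd is 1. Working backward:
1 = 35 − 17·2
1 = −17·597 + 290·35
1 = 290·23318 − 11327·597
1 = −11327·70551 + 34271·23318
1 = 34271·93869 − 45598·70551
1 = −45598·352158 + 171065·93869
1 = 171065·1502501 − 729858·352158
Hence 352158⁻¹ ≡ -729858 ≡ 772643 (mod 1502501).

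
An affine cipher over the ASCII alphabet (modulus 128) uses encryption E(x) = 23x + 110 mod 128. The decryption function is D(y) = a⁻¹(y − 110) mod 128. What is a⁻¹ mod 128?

39

Apply the Euclidean algorithm to 128 and 23:
128 = 5*23 + 13
23 = 1*13 + 10
13 = 1*10 + 3
10 = 3*3 + 1
3 = 3*1 + 0
gcd = 1, so the inverse exists. Back-substitute:
1 = 10 − 3·3
1 = −3·13 + 4·10
1 = 4·23 − 7·13
1 = −7·128 + 39·23
So 23·39 ≡ 1 (mod 128).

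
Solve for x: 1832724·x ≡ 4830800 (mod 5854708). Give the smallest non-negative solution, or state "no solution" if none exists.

First find gcd(1832724, 5854708):
5854708 = 3*1832724 + 356536
1832724 = 5*356536 + 50044
356536 = 7*50044 + 6228
50044 = 8*6228 + 220
6228 = 28*220 + 68
220 = 3*68 + 16
68 = 4*16 + 4
16 = 4*4 + 0
gcd = 4 and 4 | 4830800, so solutions exist. Divide through by 4: 458181x ≡ 1207700 (mod 1463677).
Now find 458181⁻¹ mod 1463677:
1463677 = 3*458181 + 89134
458181 = 5*89134 + 12511
89134 = 7*12511 + 1557
12511 = 8*1557 + 55
1557 = 28*55 + 17
55 = 3*17 + 4
17 = 4*4 + 1
4 = 4*1 + 0
Back-substitute:
1 = 17 − 4·4
1 = −4·55 + 13·17
1 = 13·1557 − 368·55
1 = −368·12511 + 2957·1557
1 = 2957·89134 − 21067·12511
1 = −21067·458181 + 108292·89134
1 = 108292·1463677 − 345943·458181
So 458181·(-345943) ≡ 1 (mod 1463677), i.e. 458181⁻¹ ≡ 1117734.
Then x ≡ 1117734·1207700 ≡ 992811 (mod 1463677); the smallest non-negative solution is x = 992811.

992811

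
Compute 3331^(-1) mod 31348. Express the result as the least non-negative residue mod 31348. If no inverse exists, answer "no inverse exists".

Extended Euclidean algorithm:
31348 = 9·3331 + 1369
3331 = 2·1369 + 593
1369 = 2·593 + 183
593 = 3·183 + 44
183 = 4·44 + 7
44 = 6·7 + 2
7 = 3·2 + 1
2 = 2·1 + 0
Since gcd(3331, 31348) = 1, back-substitute to write 1 as a combination:
1 = 7 − 3·2
1 = −3·44 + 19·7
1 = 19·183 − 79·44
1 = −79·593 + 256·183
1 = 256·1369 − 591·593
1 = −591·3331 + 1438·1369
1 = 1438·31348 − 13533·3331
Hence 3331⁻¹ ≡ -13533 ≡ 17815 (mod 31348).

17815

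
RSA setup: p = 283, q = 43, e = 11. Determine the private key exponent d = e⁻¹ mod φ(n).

φ(n) = (p−1)(q−1) = 282·42 = 11844.
Need d with 11·d ≡ 1 (mod 11844). Apply the extended Euclidean algorithm:
11844 = 1076·11 + 8
11 = 1·8 + 3
8 = 2·3 + 2
3 = 1·2 + 1
2 = 2·1 + 0
Back-substitute:
1 = 3 − 2
1 = −8 + 3·3
1 = 3·11 − 4·8
1 = −4·11844 + 4307·11
So 11·4307 ≡ 1 (mod 11844), hence d = 4307.

4307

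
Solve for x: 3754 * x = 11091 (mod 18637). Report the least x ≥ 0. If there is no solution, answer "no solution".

First find gcd(3754, 18637):
18637 = 4*3754 + 3621
3754 = 1*3621 + 133
3621 = 27*133 + 30
133 = 4*30 + 13
30 = 2*13 + 4
13 = 3*4 + 1
4 = 4*1 + 0
gcd = 1, so a unique solution mod 18637 exists.
Back-substitute for the Bézout coefficients:
1 = 13 − 3·4
1 = −3·30 + 7·13
1 = 7·133 − 31·30
1 = −31·3621 + 844·133
1 = 844·3754 − 875·3621
1 = −875·18637 + 4344·3754
So 3754·(4344) ≡ 1 (mod 18637), giving 3754⁻¹ ≡ 4344.
x ≡ 3754⁻¹·11091 ≡ 4344·11091 ≡ 2659 (mod 18637).

2659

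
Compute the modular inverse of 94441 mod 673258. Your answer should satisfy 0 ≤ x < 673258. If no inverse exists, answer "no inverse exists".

gcd(673258, 94441) by repeated division:
673258 = 7·94441 + 12171
94441 = 7·12171 + 9244
12171 = 1·9244 + 2927
9244 = 3·2927 + 463
2927 = 6·463 + 149
463 = 3·149 + 16
149 = 9·16 + 5
16 = 3·5 + 1
5 = 5·1 + 0
Since gcd(94441, 673258) = 1, back-substitute to write 1 as a combination:
1 = 16 − 3·5
1 = −3·149 + 28·16
1 = 28·463 − 87·149
1 = −87·2927 + 550·463
1 = 550·9244 − 1737·2927
1 = −1737·12171 + 2287·9244
1 = 2287·94441 − 17746·12171
1 = −17746·673258 + 126509·94441
So 94441·126509 ≡ 1 (mod 673258).

126509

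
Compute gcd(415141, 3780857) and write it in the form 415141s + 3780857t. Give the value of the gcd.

1

Euclidean algorithm:
3780857 = 9*415141 + 44588
415141 = 9*44588 + 13849
44588 = 3*13849 + 3041
13849 = 4*3041 + 1685
3041 = 1*1685 + 1356
1685 = 1*1356 + 329
1356 = 4*329 + 40
329 = 8*40 + 9
40 = 4*9 + 4
9 = 2*4 + 1
4 = 4*1 + 0
gcd(415141, 3780857) = 1.
Working backward:
1 = 9 − 2·4
1 = −2·40 + 9·9
1 = 9·329 − 74·40
1 = −74·1356 + 305·329
1 = 305·1685 − 379·1356
1 = −379·3041 + 684·1685
1 = 684·13849 − 3115·3041
1 = −3115·44588 + 10029·13849
1 = 10029·415141 − 93376·44588
1 = −93376·3780857 + 850413·415141
So 1 = (-93376)·3780857 + (850413)·415141.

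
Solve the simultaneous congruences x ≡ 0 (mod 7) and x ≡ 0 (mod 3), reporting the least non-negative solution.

0

Write x = 0 + 7·k. Then 7·k ≡ 0 − 0 ≡ 0 (mod 3).
Need 7⁻¹ mod 3. Extended Euclid on (3, 1):
3 = 3*1 + 0
7⁻¹ ≡ 1 (mod 3), so k ≡ 1·0 ≡ 0 (mod 3).
x = 0 + 7·0 = 0.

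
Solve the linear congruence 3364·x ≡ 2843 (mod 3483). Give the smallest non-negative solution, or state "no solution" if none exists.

2903

First find gcd(3364, 3483):
3483 = 1*3364 + 119
3364 = 28*119 + 32
119 = 3*32 + 23
32 = 1*23 + 9
23 = 2*9 + 5
9 = 1*5 + 4
5 = 1*4 + 1
4 = 4*1 + 0
gcd = 1, so a unique solution mod 3483 exists.
Back-substitute for the Bézout coefficients:
1 = 5 − 4
1 = −9 + 2·5
1 = 2·23 − 5·9
1 = −5·32 + 7·23
1 = 7·119 − 26·32
1 = −26·3364 + 735·119
1 = 735·3483 − 761·3364
So 3364·(-761) ≡ 1 (mod 3483), giving 3364⁻¹ ≡ 2722.
x ≡ 3364⁻¹·2843 ≡ 2722·2843 ≡ 2903 (mod 3483).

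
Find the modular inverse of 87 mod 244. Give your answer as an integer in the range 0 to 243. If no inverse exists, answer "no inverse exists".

Run Euclid on (244, 87):
244 = 2×87 + 70
87 = 1×70 + 17
70 = 4×17 + 2
17 = 8×2 + 1
2 = 2×1 + 0
gcd = 1, so the inverse exists. Back-substitute:
1 = 17 − 8·2
1 = −8·70 + 33·17
1 = 33·87 − 41·70
1 = −41·244 + 115·87
So 87·115 ≡ 1 (mod 244).

115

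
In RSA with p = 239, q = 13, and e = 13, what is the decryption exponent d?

2197

φ(n) = (p−1)(q−1) = 238·12 = 2856.
Need d with 13·d ≡ 1 (mod 2856). Apply the extended Euclidean algorithm:
2856 = 219*13 + 9
13 = 1*9 + 4
9 = 2*4 + 1
4 = 4*1 + 0
Back-substitute:
1 = 9 − 2·4
1 = −2·13 + 3·9
1 = 3·2856 − 659·13
So 13·(-659) ≡ 1 (mod 2856), hence d ≡ -659 ≡ 2197 (mod 2856).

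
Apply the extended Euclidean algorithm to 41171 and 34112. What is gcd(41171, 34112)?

13

Repeated division:
41171 = 1*34112 + 7059
34112 = 4*7059 + 5876
7059 = 1*5876 + 1183
5876 = 4*1183 + 1144
1183 = 1*1144 + 39
1144 = 29*39 + 13
39 = 3*13 + 0
gcd(41171, 34112) = 13.
Back-substituting:
13 = 1144 − 29·39
13 = −29·1183 + 30·1144
13 = 30·5876 − 149·1183
13 = −149·7059 + 179·5876
13 = 179·34112 − 865·7059
13 = −865·41171 + 1044·34112
So 13 = (-865)·41171 + (1044)·34112.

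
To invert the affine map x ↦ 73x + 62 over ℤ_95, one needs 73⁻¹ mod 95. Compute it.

gcd(95, 73) by repeated division:
95 = 1·73 + 22
73 = 3·22 + 7
22 = 3·7 + 1
7 = 7·1 + 0
The gcd is 1. Working backward:
1 = 22 − 3·7
1 = −3·73 + 10·22
1 = 10·95 − 13·73
Thus 73·(-13) ≡ 1 (mod 95); reducing, -13 mod 95 = 82.

82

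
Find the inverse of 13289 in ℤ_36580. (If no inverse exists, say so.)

Extended Euclidean algorithm:
36580 = 2×13289 + 10002
13289 = 1×10002 + 3287
10002 = 3×3287 + 141
3287 = 23×141 + 44
141 = 3×44 + 9
44 = 4×9 + 8
9 = 1×8 + 1
8 = 8×1 + 0
Since gcd(13289, 36580) = 1, back-substitute to write 1 as a combination:
1 = 9 − 8
1 = −44 + 5·9
1 = 5·141 − 16·44
1 = −16·3287 + 373·141
1 = 373·10002 − 1135·3287
1 = −1135·13289 + 1508·10002
1 = 1508·36580 − 4151·13289
Thus 13289·(-4151) ≡ 1 (mod 36580); reducing, -4151 mod 36580 = 32429.

32429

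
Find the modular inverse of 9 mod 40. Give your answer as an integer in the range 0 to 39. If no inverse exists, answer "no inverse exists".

9

Extended Euclidean algorithm:
40 = 4×9 + 4
9 = 2×4 + 1
4 = 4×1 + 0
gcd = 1, so the inverse exists. Back-substitute:
1 = 9 − 2·4
1 = −2·40 + 9·9
So 9·9 ≡ 1 (mod 40).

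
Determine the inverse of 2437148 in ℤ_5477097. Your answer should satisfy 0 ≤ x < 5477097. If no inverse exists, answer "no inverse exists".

3831899

Apply the Euclidean algorithm to 5477097 and 2437148:
5477097 = 2·2437148 + 602801
2437148 = 4·602801 + 25944
602801 = 23·25944 + 6089
25944 = 4·6089 + 1588
6089 = 3·1588 + 1325
1588 = 1·1325 + 263
1325 = 5·263 + 10
263 = 26·10 + 3
10 = 3·3 + 1
3 = 3·1 + 0
gcd = 1, so the inverse exists. Back-substitute:
1 = 10 − 3·3
1 = −3·263 + 79·10
1 = 79·1325 − 398·263
1 = −398·1588 + 477·1325
1 = 477·6089 − 1829·1588
1 = −1829·25944 + 7793·6089
1 = 7793·602801 − 181068·25944
1 = −181068·2437148 + 732065·602801
1 = 732065·5477097 − 1645198·2437148
Thus 2437148·(-1645198) ≡ 1 (mod 5477097); reducing, -1645198 mod 5477097 = 3831899.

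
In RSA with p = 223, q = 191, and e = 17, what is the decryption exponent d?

27293

φ(n) = (p−1)(q−1) = 222·190 = 42180.
Need d with 17·d ≡ 1 (mod 42180). Apply the extended Euclidean algorithm:
42180 = 2481*17 + 3
17 = 5*3 + 2
3 = 1*2 + 1
2 = 2*1 + 0
Back-substitute:
1 = 3 − 2
1 = −17 + 6·3
1 = 6·42180 − 14887·17
So 17·(-14887) ≡ 1 (mod 42180), hence d ≡ -14887 ≡ 27293 (mod 42180).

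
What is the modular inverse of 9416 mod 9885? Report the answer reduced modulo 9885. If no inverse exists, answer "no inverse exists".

9611

Apply the Euclidean algorithm to 9885 and 9416:
9885 = 1×9416 + 469
9416 = 20×469 + 36
469 = 13×36 + 1
36 = 36×1 + 0
Since gcd(9416, 9885) = 1, back-substitute to write 1 as a combination:
1 = 469 − 13·36
1 = −13·9416 + 261·469
1 = 261·9885 − 274·9416
Thus 9416·(-274) ≡ 1 (mod 9885); reducing, -274 mod 9885 = 9611.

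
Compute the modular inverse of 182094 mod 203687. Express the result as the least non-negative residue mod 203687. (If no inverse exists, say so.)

no inverse exists

Compute gcd(182094, 203687):
203687 = 1*182094 + 21593
182094 = 8*21593 + 9350
21593 = 2*9350 + 2893
9350 = 3*2893 + 671
2893 = 4*671 + 209
671 = 3*209 + 44
209 = 4*44 + 33
44 = 1*33 + 11
33 = 3*11 + 0
Since gcd = 11 > 1, 182094 is not a unit mod 203687.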